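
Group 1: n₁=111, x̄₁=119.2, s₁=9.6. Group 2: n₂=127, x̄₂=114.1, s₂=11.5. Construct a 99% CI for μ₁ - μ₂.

Difference = 5.1. SE = √(9.6²/111 + 11.5²/127) = 1.368. CI = (1.58, 8.62)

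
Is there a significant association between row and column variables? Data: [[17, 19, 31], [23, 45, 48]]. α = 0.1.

χ² = 2.155. df = 2, critical = 4.605. Fail to reject H₀. No evidence of dependence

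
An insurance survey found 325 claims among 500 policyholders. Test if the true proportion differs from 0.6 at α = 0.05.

p̂ = 0.65, p₀ = 0.6. z = (p̂ - p₀)/√(p₀(1-p₀)/n) = 2.282. Critical: ±1.96. Reject H₀.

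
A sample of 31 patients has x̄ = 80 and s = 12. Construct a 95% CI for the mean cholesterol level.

CI = x̄ ± t*(s/√n) = 80 ± 2.042(12/√31) = (75.6, 84.4)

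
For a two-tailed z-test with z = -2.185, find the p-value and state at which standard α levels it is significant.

p = 2·P(Z > |-2.185|) = 2·(1 - Φ(2.185)) ≈ 0.0289. Significant at α = 0.1; Significant at α = 0.05.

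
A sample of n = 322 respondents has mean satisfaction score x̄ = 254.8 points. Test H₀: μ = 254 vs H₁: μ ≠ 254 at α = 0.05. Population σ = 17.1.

z = (x̄ - μ₀)/(σ/√n) = (254.8 - 254)/(17.1/√322) = 0.84. Critical value: ±1.96. Since |0.84| ≤ 1.96, Fail to reject H₀.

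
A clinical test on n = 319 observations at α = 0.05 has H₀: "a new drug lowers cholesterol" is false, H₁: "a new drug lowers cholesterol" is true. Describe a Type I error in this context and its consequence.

Type I error: rejecting H₀ when it is true — concluding that a new drug lowers cholesterol when in fact it is not. Consequence: approving an ineffective drug — patients take a useless medication and may skip effective alternatives.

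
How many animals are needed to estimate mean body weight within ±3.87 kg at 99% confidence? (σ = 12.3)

n = (z*σ/E)² = (2.576×12.3/3.87)² = 67.03 → n = 68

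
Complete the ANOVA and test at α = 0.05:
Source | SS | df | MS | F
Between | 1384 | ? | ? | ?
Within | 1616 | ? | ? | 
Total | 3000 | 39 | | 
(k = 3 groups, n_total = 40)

df_between = 2, df_within = 37. MS_between = 692.0, MS_within = 43.68. F = 15.844, F_crit ≈ 3.252. Reject H₀.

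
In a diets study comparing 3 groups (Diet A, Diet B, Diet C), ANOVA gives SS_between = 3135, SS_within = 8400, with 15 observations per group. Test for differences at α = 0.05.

df_between = 2, df_within = 42. F = MS_between/MS_within = 1567.5/200.0 = 7.838. F_crit ≈ 3.22. Reject H₀. At least one mean differs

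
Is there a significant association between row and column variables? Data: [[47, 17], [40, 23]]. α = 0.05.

χ² = 1.455. df = 1, critical = 3.841. Fail to reject H₀. No evidence of dependence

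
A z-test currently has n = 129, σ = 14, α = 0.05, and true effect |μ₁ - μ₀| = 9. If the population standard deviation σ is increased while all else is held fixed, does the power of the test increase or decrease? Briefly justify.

Power decreases: a larger σ inflates the standard error σ/√n, pulling the sampling distribution under H₁ back toward the critical value.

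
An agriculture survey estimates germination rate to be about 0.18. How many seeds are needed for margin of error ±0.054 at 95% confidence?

n = z²p(1-p)/E² = 1.96²×0.18×0.82/0.054² = 194.5 → n = 195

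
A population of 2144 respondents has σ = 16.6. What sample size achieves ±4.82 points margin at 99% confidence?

Without FPC: n₀ = (2.576×16.6/4.82)² = 78.707. With FPC: n = n₀N/(n₀+N-1) = 76.0 → n = 76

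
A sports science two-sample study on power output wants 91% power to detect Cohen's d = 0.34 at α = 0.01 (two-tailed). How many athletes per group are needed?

z_{α/2} = 2.576, z_β = Φ⁻¹(0.91) = 1.341. For small effect (d = 0.34): n per group = 2(z_{α/2} + z_β)²/d² = 2(2.576 + 1.341)²/0.34² = 265.4 → 266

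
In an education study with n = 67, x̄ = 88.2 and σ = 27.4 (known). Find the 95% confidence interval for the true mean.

CI = x̄ ± z*(σ/√n) = 88.2 ± 1.96(27.4/√67) = 88.2 ± 6.56 = (81.64, 94.76)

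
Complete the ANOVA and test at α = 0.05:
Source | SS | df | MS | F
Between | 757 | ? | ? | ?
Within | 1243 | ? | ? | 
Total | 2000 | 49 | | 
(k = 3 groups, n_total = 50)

df_between = 2, df_within = 47. MS_between = 378.5, MS_within = 26.45. F = 14.312, F_crit ≈ 3.195. Reject H₀.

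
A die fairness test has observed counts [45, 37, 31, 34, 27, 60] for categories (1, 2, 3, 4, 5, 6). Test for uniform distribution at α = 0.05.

Expected = 39 each. χ² = Σ(O-E)²/E = 18.308. df = 5, critical value = 11.07. Reject H₀.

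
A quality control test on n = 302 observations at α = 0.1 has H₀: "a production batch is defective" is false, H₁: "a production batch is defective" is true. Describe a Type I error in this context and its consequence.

Type I error: rejecting H₀ when it is true — concluding that a production batch is defective when in fact it is not. Consequence: scrapping a good batch — wasted material and cost for no reason.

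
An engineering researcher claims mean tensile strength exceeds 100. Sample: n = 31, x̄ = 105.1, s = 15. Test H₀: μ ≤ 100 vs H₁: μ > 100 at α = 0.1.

t = (105.1 - 100)/(15/√31) = 1.893, df = 30. Critical t = 1.31. Reject H₀.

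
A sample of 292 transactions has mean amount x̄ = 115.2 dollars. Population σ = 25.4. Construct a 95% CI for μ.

CI = x̄ ± z*(σ/√n) = 115.2 ± 1.96(25.4/√292) = 115.2 ± 2.91 = (112.29, 118.11)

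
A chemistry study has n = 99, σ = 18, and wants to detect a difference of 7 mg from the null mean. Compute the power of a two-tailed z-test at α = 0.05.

SE = σ/√n = 18/√99 = 1.809. Non-centrality λ = d/SE = 7/1.809 = 3.869. Power ≈ Φ(λ - z_{α/2}) = Φ(3.869 - 1.96) = Φ(1.909) = 0.972.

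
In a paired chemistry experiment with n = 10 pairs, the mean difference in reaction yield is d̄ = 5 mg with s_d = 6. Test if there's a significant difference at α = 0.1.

t = d̄/(s_d/√n) = 5/(6/√10) = 2.635. df = 9, critical t = ±1.833. Reject H₀.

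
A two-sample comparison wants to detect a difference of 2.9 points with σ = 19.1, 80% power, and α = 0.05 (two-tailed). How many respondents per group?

n per group = 2(z_α/2 + z_β)²σ²/d² = 2×(1.96 + 0.84)²×19.1²/2.9² = 680.2 → n = 681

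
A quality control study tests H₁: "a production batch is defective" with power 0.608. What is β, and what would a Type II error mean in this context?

β = 1 - power = 1 - 0.608 = 0.392. A Type II error is failing to reject H₀ when H₀ is false (false negative) — here, failing to conclude that a production batch is defective when in fact it is true. Consequence: shipping a defective batch — faulty products reach customers.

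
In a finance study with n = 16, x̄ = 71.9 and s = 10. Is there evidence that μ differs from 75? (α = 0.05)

t = (x̄ - μ₀)/(s/√n) = (71.9 - 75)/(10/√16) = -1.24. df = 15, critical t = ±2.131. Fail to reject H₀.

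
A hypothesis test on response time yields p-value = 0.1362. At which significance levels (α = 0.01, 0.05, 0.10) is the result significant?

p = 0.1362. Not significant at any of the given levels.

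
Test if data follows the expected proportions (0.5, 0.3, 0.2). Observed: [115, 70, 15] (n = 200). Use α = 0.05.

Expected: [100.0, 60.0, 40.0]. χ² = 19.542. df = 2, critical = 5.991. Reject H₀.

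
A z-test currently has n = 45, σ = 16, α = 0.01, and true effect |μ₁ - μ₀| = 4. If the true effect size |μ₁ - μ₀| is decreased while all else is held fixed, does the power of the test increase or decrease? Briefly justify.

Power decreases: a smaller true effect decreases the non-centrality λ = |μ₁ - μ₀|/(σ/√n).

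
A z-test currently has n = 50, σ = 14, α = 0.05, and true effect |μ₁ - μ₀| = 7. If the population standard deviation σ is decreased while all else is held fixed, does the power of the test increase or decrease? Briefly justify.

Power increases: a smaller σ shrinks the standard error σ/√n, moving the sampling distribution under H₁ further from the critical value.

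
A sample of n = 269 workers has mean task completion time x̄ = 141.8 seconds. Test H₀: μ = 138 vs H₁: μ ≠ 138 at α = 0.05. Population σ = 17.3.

z = (x̄ - μ₀)/(σ/√n) = (141.8 - 138)/(17.3/√269) = 3.603. Critical value: ±1.96. Since |3.603| > 1.96, Reject H₀.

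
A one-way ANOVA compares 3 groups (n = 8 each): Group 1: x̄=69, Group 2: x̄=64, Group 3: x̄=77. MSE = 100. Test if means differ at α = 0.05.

Grand mean = 70.0. SS_between = 688.0, MS_between = 344.0. F = 3.44, F_crit ≈ 3.467. Fail to reject H₀.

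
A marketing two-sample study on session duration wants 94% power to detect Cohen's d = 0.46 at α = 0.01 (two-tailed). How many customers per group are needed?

z_{α/2} = 2.576, z_β = Φ⁻¹(0.94) = 1.555. For small effect (d = 0.46): n per group = 2(z_{α/2} + z_β)²/d² = 2(2.576 + 1.555)²/0.46² = 161.3 → 162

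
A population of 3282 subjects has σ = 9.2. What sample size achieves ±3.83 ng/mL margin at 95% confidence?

Without FPC: n₀ = (1.96×9.2/3.83)² = 22.166. With FPC: n = n₀N/(n₀+N-1) = 22.02 → n = 23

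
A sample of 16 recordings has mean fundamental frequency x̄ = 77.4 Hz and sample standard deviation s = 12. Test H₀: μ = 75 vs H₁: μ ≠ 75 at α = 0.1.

t = (x̄ - μ₀)/(s/√n) = (77.4 - 75)/(12/√16) = 0.8. df = 15, critical t = ±1.753. Fail to reject H₀.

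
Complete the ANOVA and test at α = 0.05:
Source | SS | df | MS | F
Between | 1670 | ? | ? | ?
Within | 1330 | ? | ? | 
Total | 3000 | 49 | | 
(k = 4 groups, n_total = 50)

df_between = 3, df_within = 46. MS_between = 556.67, MS_within = 28.91. F = 19.253, F_crit ≈ 2.807. Reject H₀.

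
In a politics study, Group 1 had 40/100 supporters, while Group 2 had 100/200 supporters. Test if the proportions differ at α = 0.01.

p̂₁ = 0.4, p̂₂ = 0.5, pooled p̂ = 0.467. z = -1.637. Critical: ±2.576. Fail to reject H₀.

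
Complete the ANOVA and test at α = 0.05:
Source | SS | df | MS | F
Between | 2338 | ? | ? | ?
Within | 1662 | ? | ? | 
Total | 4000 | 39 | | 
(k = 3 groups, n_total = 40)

df_between = 2, df_within = 37. MS_between = 1169.0, MS_within = 44.92. F = 26.025, F_crit ≈ 3.252. Reject H₀.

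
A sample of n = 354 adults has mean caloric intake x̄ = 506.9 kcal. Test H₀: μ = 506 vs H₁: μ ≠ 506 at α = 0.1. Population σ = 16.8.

z = (x̄ - μ₀)/(σ/√n) = (506.9 - 506)/(16.8/√354) = 1.008. Critical value: ±1.645. Since |1.008| ≤ 1.645, Fail to reject H₀.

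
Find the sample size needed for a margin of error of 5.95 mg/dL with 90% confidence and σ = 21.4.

n = (z*σ/E)² = (1.645×21.4/5.95)² = 35.005 → n = 36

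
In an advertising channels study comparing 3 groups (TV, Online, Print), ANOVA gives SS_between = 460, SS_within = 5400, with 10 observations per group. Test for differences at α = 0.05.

df_between = 2, df_within = 27. F = MS_between/MS_within = 230.0/200.0 = 1.15. F_crit ≈ 3.354. Fail to reject H₀.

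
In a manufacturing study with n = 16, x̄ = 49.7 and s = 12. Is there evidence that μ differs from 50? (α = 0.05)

t = (x̄ - μ₀)/(s/√n) = (49.7 - 50)/(12/√16) = -0.1. df = 15, critical t = ±2.131. Fail to reject H₀.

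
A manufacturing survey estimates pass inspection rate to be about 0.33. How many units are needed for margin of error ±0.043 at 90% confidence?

n = z²p(1-p)/E² = 1.645²×0.33×0.67/0.043² = 323.6 → n = 324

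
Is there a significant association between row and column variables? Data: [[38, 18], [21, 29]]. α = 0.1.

χ² = 7.156. df = 1, critical = 2.706. Reject H₀. Variables are dependent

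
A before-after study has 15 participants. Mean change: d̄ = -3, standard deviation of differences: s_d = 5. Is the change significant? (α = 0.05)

t = d̄/(s_d/√n) = -3/(5/√15) = -2.324. df = 14, critical t = ±2.145. Reject H₀.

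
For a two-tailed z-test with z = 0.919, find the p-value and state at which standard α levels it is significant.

p = 2·P(Z > |0.919|) = 2·(1 - Φ(0.919)) ≈ 0.3581. Not significant at any standard level.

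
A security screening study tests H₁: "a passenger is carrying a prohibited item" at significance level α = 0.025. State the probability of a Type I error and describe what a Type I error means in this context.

P(Type I error) = α = 0.025. A Type I error is rejecting H₀ when H₀ is actually true (false positive) — here, concluding that a passenger is carrying a prohibited item when in fact this is not the case. Consequence: detaining an innocent passenger — delay and inconvenience.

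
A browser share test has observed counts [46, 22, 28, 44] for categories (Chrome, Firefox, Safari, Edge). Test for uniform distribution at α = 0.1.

Expected = 35 each. χ² = Σ(O-E)²/E = 12.0. df = 3, critical value = 6.251. Reject H₀.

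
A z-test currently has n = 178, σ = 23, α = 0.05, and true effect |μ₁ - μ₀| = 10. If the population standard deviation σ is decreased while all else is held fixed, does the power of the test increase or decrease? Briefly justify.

Power increases: a smaller σ shrinks the standard error σ/√n, moving the sampling distribution under H₁ further from the critical value.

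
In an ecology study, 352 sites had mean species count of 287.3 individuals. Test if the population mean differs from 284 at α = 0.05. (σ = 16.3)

z = (x̄ - μ₀)/(σ/√n) = (287.3 - 284)/(16.3/√352) = 3.798. Critical value: ±1.96. Since |3.798| > 1.96, Reject H₀.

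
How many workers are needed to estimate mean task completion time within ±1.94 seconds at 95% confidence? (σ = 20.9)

n = (z*σ/E)² = (1.96×20.9/1.94)² = 445.9 → n = 446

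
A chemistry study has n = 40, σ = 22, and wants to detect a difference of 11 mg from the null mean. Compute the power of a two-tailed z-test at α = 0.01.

SE = σ/√n = 22/√40 = 3.479. Non-centrality λ = d/SE = 11/3.479 = 3.162. Power ≈ Φ(λ - z_{α/2}) = Φ(3.162 - 2.576) = Φ(0.586) = 0.721.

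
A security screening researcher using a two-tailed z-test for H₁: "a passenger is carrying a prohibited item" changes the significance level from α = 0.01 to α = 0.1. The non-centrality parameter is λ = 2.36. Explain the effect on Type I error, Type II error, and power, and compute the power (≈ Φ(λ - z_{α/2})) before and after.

Increasing α from 0.01 to 0.1:
• Type I error rate increases (α is the Type I rate by definition).
• Critical value moves from z_{α/2} = 2.576 to 1.645, so power = Φ(λ - z_{α/2}) goes from Φ(2.36 - 2.576) = 0.414 to Φ(2.36 - 1.645) = 0.763.
• Type II error rate β = 1 - power therefore decreases (0.586 → 0.237).
Appropriate when false negatives are costly — here, letting a prohibited item through — security breach.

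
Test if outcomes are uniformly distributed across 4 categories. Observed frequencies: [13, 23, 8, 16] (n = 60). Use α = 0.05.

Expected = 15 each. χ² = Σ(O-E)²/E = 7.867. df = 3, critical value = 7.815. Reject H₀.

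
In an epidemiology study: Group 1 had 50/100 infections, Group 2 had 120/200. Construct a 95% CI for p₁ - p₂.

p̂₁ = 0.5, p̂₂ = 0.6. Difference = -0.1. CI = (-0.219, 0.019)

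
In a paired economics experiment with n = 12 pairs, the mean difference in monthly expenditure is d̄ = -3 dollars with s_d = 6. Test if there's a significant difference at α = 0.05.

t = d̄/(s_d/√n) = -3/(6/√12) = -1.732. df = 11, critical t = ±2.201. Fail to reject H₀.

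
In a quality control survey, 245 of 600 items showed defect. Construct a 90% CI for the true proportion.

p̂ = 0.408. CI = p̂ ± z*√(p̂(1-p̂)/n) = (0.375, 0.441)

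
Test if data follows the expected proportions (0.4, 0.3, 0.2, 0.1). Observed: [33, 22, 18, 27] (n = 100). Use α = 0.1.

Expected: [40.0, 30.0, 20.0, 10.0]. χ² = 32.458. df = 3, critical = 6.251. Reject H₀.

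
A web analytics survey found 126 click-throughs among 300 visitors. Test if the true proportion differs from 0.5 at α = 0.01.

p̂ = 0.42, p₀ = 0.5. z = (p̂ - p₀)/√(p₀(1-p₀)/n) = -2.771. Critical: ±2.576. Reject H₀.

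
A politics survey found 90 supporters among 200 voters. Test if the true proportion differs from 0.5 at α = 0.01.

p̂ = 0.45, p₀ = 0.5. z = (p̂ - p₀)/√(p₀(1-p₀)/n) = -1.414. Critical: ±2.576. Fail to reject H₀.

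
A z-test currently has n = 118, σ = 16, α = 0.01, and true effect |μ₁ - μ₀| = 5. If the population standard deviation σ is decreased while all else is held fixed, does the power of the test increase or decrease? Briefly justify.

Power increases: a smaller σ shrinks the standard error σ/√n, moving the sampling distribution under H₁ further from the critical value.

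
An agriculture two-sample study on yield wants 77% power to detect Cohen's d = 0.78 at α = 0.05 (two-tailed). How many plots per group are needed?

z_{α/2} = 1.96, z_β = Φ⁻¹(0.77) = 0.739. For medium effect (d = 0.78): n per group = 2(z_{α/2} + z_β)²/d² = 2(1.96 + 0.739)²/0.78² = 23.9 → 24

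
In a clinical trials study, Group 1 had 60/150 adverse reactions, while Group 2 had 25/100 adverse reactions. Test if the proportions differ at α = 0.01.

p̂₁ = 0.4, p̂₂ = 0.25, pooled p̂ = 0.34. z = 2.453. Critical: ±2.576. Fail to reject H₀.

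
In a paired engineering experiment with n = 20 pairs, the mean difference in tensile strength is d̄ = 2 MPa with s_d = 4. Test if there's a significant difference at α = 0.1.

t = d̄/(s_d/√n) = 2/(4/√20) = 2.236. df = 19, critical t = ±1.729. Reject H₀.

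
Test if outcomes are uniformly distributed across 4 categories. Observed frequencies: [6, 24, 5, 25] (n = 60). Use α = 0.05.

Expected = 15 each. χ² = Σ(O-E)²/E = 24.133. df = 3, critical value = 7.815. Reject H₀.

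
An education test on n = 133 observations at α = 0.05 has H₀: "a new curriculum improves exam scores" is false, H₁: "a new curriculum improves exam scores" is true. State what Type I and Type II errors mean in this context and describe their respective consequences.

Type I (false positive): concluding that a new curriculum improves exam scores when it is not — adopting a curriculum that gives no real benefit — disruption for nothing. Type II (false negative): failing to conclude that a new curriculum improves exam scores when it is — keeping the old curriculum when the new one would have helped students. Which is costlier depends on domain priorities and is a judgement call rather than a statistical fact.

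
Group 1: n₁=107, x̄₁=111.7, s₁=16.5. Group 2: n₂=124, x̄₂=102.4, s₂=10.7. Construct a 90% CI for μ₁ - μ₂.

Difference = 9.3. SE = √(16.5²/107 + 10.7²/124) = 1.862. CI = (6.24, 12.36)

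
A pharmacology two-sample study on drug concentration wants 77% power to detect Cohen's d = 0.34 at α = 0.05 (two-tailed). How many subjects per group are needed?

z_{α/2} = 1.96, z_β = Φ⁻¹(0.77) = 0.739. For small effect (d = 0.34): n per group = 2(z_{α/2} + z_β)²/d² = 2(1.96 + 0.739)²/0.34² = 126.03 → 127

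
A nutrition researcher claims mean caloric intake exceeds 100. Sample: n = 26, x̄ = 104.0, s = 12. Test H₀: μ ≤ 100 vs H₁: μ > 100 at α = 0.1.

t = (104.0 - 100)/(12/√26) = 1.7, df = 25. Critical t = 1.316. Reject H₀.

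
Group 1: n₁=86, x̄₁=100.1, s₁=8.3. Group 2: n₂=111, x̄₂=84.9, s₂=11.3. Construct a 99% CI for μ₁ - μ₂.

Difference = 15.2. SE = √(8.3²/86 + 11.3²/111) = 1.397. CI = (11.6, 18.8)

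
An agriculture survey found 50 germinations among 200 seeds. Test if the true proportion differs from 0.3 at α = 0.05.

p̂ = 0.25, p₀ = 0.3. z = (p̂ - p₀)/√(p₀(1-p₀)/n) = -1.543. Critical: ±1.96. Fail to reject H₀.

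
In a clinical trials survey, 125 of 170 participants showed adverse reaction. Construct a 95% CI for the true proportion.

p̂ = 0.735. CI = p̂ ± z*√(p̂(1-p̂)/n) = (0.669, 0.802)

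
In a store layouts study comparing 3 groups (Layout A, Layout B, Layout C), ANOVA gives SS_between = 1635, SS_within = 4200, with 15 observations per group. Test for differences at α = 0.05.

df_between = 2, df_within = 42. F = MS_between/MS_within = 817.5/100.0 = 8.175. F_crit ≈ 3.22. Reject H₀. At least one mean differs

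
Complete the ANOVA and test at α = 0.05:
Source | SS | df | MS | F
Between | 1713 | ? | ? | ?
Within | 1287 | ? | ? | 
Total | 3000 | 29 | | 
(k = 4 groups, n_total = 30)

df_between = 3, df_within = 26. MS_between = 571.0, MS_within = 49.5. F = 11.535, F_crit ≈ 2.975. Reject H₀.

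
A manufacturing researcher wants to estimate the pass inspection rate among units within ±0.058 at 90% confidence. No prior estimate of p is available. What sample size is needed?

Conservative approach: use p = 0.5 (maximizes p(1-p) = 0.25). n = z²(0.25)/E² = 1.645²×0.25/0.058² = 201.1 → n = 202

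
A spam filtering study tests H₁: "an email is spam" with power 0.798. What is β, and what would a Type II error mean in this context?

β = 1 - power = 1 - 0.798 = 0.202. A Type II error is failing to reject H₀ when H₀ is false (false negative) — here, failing to conclude that an email is spam when in fact it is true. Consequence: a spam email lands in the inbox.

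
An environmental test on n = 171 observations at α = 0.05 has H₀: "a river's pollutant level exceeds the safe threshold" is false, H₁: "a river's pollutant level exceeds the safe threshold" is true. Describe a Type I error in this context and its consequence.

Type I error: rejecting H₀ when it is true — concluding that a river's pollutant level exceeds the safe threshold when in fact it is not. Consequence: shutting down a compliant factory unnecessarily.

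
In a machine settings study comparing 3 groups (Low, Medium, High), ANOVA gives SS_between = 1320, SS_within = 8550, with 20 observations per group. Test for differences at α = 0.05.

df_between = 2, df_within = 57. F = MS_between/MS_within = 660.0/150.0 = 4.4. F_crit ≈ 3.159. Reject H₀. At least one mean differs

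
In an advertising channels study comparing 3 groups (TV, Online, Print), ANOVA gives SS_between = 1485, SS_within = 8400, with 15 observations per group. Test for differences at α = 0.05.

df_between = 2, df_within = 42. F = MS_between/MS_within = 742.5/200.0 = 3.712. F_crit ≈ 3.22. Reject H₀. At least one mean differs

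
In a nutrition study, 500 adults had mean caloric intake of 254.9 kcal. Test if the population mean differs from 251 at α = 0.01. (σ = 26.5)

z = (x̄ - μ₀)/(σ/√n) = (254.9 - 251)/(26.5/√500) = 3.291. Critical value: ±2.576. Since |3.291| > 2.576, Reject H₀.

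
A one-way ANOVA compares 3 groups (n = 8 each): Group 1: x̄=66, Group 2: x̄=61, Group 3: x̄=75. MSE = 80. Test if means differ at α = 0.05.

Grand mean = 67.33. SS_between = 805.33, MS_between = 402.67. F = 5.033, F_crit ≈ 3.467. Reject H₀.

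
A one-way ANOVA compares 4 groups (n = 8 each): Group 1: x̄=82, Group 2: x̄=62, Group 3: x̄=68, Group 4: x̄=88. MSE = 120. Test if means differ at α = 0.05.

Grand mean = 75.0. SS_between = 3488.0, MS_between = 1162.67. F = 9.689, F_crit ≈ 2.947. Reject H₀.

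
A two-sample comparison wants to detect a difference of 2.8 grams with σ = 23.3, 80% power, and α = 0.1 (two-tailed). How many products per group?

n per group = 2(z_α/2 + z_β)²σ²/d² = 2×(1.645 + 0.84)²×23.3²/2.8² = 855.2 → n = 856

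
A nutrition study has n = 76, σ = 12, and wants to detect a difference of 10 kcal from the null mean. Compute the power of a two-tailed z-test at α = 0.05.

SE = σ/√n = 12/√76 = 1.376. Non-centrality λ = d/SE = 10/1.376 = 7.265. Power ≈ Φ(λ - z_{α/2}) = Φ(7.265 - 1.96) = Φ(5.305) = 1.0.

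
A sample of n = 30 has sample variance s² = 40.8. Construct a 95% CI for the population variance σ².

df = 29. χ²_{0.025} = 45.722, χ²_{0.975} = 16.047. CI for σ² = ((n-1)s²/χ²_{α/2}, (n-1)s²/χ²_{1-α/2}) = (29·40.8/45.722, 29·40.8/16.047) = (25.88, 73.73)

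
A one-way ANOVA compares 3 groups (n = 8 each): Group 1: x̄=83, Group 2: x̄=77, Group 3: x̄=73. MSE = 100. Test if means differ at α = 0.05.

Grand mean = 77.67. SS_between = 405.33, MS_between = 202.67. F = 2.027, F_crit ≈ 3.467. Fail to reject H₀.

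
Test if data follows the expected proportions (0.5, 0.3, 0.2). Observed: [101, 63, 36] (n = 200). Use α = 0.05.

Expected: [100.0, 60.0, 40.0]. χ² = 0.56. df = 2, critical = 5.991. Fail to reject H₀.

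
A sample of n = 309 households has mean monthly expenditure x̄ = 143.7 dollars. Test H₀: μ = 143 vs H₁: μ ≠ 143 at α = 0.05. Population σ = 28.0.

z = (x̄ - μ₀)/(σ/√n) = (143.7 - 143)/(28.0/√309) = 0.439. Critical value: ±1.96. Since |0.439| ≤ 1.96, Fail to reject H₀.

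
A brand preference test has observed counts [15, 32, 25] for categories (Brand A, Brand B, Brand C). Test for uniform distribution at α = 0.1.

Expected = 24 each. χ² = Σ(O-E)²/E = 6.083. df = 2, critical value = 4.605. Reject H₀.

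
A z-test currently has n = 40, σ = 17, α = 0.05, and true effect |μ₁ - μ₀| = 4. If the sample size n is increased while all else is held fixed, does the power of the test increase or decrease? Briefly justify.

Power increases: a larger n shrinks the standard error σ/√n, moving the sampling distribution under H₁ further from the critical value.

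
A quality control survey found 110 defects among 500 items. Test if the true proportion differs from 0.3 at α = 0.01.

p̂ = 0.22, p₀ = 0.3. z = (p̂ - p₀)/√(p₀(1-p₀)/n) = -3.904. Critical: ±2.576. Reject H₀.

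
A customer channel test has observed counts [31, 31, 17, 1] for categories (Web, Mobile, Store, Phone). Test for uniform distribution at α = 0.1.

Expected = 20 each. χ² = Σ(O-E)²/E = 30.6. df = 3, critical value = 6.251. Reject H₀.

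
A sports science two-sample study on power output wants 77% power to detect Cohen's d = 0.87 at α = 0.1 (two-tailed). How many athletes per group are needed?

z_{α/2} = 1.645, z_β = Φ⁻¹(0.77) = 0.739. For large effect (d = 0.87): n per group = 2(z_{α/2} + z_β)²/d² = 2(1.645 + 0.739)²/0.87² = 15.02 → 16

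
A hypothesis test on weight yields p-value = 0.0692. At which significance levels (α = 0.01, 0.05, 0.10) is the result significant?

p = 0.0692. Significant at: α = 0.1.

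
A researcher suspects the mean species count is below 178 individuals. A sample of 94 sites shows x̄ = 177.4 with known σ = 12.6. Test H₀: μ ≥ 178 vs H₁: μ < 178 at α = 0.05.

z = -0.462. Critical value: -1.645. Fail to reject H₀.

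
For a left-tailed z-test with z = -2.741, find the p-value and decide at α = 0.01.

p = P(Z < -2.741) = Φ(-2.741) ≈ 0.0031. Since p < 0.01, reject H₀ (significant) at α = 0.01.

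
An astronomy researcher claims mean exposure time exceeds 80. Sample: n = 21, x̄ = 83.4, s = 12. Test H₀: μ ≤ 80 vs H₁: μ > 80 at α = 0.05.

t = (83.4 - 80)/(12/√21) = 1.298, df = 20. Critical t = 1.725. Fail to reject H₀.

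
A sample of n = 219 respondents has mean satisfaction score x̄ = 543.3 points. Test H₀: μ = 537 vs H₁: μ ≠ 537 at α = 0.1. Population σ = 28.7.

z = (x̄ - μ₀)/(σ/√n) = (543.3 - 537)/(28.7/√219) = 3.248. Critical value: ±1.645. Since |3.248| > 1.645, Reject H₀.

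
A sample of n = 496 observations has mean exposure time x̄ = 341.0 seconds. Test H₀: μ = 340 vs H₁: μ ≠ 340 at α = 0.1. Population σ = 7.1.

z = (x̄ - μ₀)/(σ/√n) = (341.0 - 340)/(7.1/√496) = 3.137. Critical value: ±1.645. Since |3.137| > 1.645, Reject H₀.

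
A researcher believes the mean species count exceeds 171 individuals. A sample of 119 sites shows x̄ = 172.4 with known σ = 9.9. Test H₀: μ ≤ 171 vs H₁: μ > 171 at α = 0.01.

z = 1.543. Critical value: 2.33. Fail to reject H₀.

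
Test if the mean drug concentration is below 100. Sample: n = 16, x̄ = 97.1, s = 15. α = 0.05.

t = (97.1 - 100)/(15/√16) = -0.773, df = 15. Critical t = -1.753. Fail to reject H₀.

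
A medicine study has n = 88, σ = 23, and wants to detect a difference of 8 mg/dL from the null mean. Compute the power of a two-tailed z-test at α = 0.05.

SE = σ/√n = 23/√88 = 2.452. Non-centrality λ = d/SE = 8/2.452 = 3.263. Power ≈ Φ(λ - z_{α/2}) = Φ(3.263 - 1.96) = Φ(1.303) = 0.904.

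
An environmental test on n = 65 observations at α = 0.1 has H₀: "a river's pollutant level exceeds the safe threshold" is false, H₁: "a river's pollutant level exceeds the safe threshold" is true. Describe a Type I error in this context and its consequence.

Type I error: rejecting H₀ when it is true — concluding that a river's pollutant level exceeds the safe threshold when in fact it is not. Consequence: shutting down a compliant factory unnecessarily.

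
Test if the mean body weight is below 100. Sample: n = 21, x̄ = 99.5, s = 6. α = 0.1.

t = (99.5 - 100)/(6/√21) = -0.382, df = 20. Critical t = -1.325. Fail to reject H₀.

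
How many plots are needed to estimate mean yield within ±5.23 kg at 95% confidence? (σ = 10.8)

n = (z*σ/E)² = (1.96×10.8/5.23)² = 16.4 → n = 17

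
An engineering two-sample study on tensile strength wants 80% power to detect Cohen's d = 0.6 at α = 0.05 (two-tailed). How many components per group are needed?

z_{α/2} = 1.96, z_β = Φ⁻¹(0.8) = 0.842. For medium effect (d = 0.6): n per group = 2(z_{α/2} + z_β)²/d² = 2(1.96 + 0.842)²/0.6² = 43.6 → 44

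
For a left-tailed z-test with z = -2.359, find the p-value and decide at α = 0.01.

p = P(Z < -2.359) = Φ(-2.359) ≈ 0.0092. Since p < 0.01, reject H₀ (significant) at α = 0.01.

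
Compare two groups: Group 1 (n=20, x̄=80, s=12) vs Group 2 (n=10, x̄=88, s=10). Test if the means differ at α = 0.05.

Pooled sp = 11.4. t = -1.813, df = 28. Critical t = ±2.048. Fail to reject H₀.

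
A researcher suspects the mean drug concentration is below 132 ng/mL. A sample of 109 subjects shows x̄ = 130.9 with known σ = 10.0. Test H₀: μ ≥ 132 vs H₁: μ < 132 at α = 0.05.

z = -1.148. Critical value: -1.645. Fail to reject H₀.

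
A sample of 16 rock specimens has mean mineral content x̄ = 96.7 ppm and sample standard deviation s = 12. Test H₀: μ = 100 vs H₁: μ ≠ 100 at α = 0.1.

t = (x̄ - μ₀)/(s/√n) = (96.7 - 100)/(12/√16) = -1.1. df = 15, critical t = ±1.753. Fail to reject H₀.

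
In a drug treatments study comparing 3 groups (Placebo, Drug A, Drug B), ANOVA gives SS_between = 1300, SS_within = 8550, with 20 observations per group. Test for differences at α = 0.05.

df_between = 2, df_within = 57. F = MS_between/MS_within = 650.0/150.0 = 4.333. F_crit ≈ 3.159. Reject H₀. At least one mean differs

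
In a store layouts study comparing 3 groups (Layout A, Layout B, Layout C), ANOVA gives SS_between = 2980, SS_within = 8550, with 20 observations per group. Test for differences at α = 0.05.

df_between = 2, df_within = 57. F = MS_between/MS_within = 1490.0/150.0 = 9.933. F_crit ≈ 3.159. Reject H₀. At least one mean differs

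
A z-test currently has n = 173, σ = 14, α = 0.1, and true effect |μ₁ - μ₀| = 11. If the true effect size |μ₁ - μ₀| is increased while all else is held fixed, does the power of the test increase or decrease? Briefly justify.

Power increases: a larger true effect increases the non-centrality λ = |μ₁ - μ₀|/(σ/√n).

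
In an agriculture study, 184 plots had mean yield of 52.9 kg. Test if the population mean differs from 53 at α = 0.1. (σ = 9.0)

z = (x̄ - μ₀)/(σ/√n) = (52.9 - 53)/(9.0/√184) = -0.151. Critical value: ±1.645. Since |-0.151| ≤ 1.645, Fail to reject H₀.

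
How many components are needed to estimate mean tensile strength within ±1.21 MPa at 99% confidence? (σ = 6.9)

n = (z*σ/E)² = (2.576×6.9/1.21)² = 215.8 → n = 216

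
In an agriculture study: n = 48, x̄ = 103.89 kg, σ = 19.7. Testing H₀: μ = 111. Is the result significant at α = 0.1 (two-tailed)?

z = (103.89 - 111)/(19.7/√48) = -2.5. Since |z| > 1.645, significant at α = 0.1.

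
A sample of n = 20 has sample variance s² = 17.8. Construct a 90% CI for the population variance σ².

df = 19. χ²_{0.05} = 30.144, χ²_{0.95} = 10.117. CI for σ² = ((n-1)s²/χ²_{α/2}, (n-1)s²/χ²_{1-α/2}) = (19·17.8/30.144, 19·17.8/10.117) = (11.22, 33.43)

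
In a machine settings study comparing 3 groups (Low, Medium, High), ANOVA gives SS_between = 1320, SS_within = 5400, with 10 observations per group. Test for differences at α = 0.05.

df_between = 2, df_within = 27. F = MS_between/MS_within = 660.0/200.0 = 3.3. F_crit ≈ 3.354. Fail to reject H₀.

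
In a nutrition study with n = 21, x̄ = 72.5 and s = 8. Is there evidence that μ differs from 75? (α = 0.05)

t = (x̄ - μ₀)/(s/√n) = (72.5 - 75)/(8/√21) = -1.432. df = 20, critical t = ±2.086. Fail to reject H₀.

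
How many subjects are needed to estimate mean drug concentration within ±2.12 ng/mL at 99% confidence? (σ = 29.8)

n = (z*σ/E)² = (2.576×29.8/2.12)² = 1311.2 → n = 1312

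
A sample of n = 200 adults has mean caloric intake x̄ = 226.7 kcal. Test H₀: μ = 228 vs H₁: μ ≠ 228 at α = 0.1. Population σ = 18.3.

z = (x̄ - μ₀)/(σ/√n) = (226.7 - 228)/(18.3/√200) = -1.005. Critical value: ±1.645. Since |-1.005| ≤ 1.645, Fail to reject H₀.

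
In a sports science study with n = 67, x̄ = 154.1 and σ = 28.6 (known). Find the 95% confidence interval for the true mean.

CI = x̄ ± z*(σ/√n) = 154.1 ± 1.96(28.6/√67) = 154.1 ± 6.85 = (147.25, 160.95)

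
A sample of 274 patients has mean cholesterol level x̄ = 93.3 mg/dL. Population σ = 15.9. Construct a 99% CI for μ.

CI = x̄ ± z*(σ/√n) = 93.3 ± 2.576(15.9/√274) = 93.3 ± 2.47 = (90.83, 95.77)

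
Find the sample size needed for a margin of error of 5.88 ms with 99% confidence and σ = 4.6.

n = (z*σ/E)² = (2.576×4.6/5.88)² = 4.1 → n = 5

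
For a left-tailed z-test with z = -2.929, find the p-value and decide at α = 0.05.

p = P(Z < -2.929) = Φ(-2.929) ≈ 0.0017. Since p < 0.05, reject H₀ (significant) at α = 0.05.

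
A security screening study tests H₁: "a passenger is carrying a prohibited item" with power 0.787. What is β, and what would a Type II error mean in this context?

β = 1 - power = 1 - 0.787 = 0.213. A Type II error is failing to reject H₀ when H₀ is false (false negative) — here, failing to conclude that a passenger is carrying a prohibited item when in fact it is true. Consequence: letting a prohibited item through — security breach.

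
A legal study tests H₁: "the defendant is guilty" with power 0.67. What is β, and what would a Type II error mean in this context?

β = 1 - power = 1 - 0.67 = 0.33. A Type II error is failing to reject H₀ when H₀ is false (false negative) — here, failing to conclude that the defendant is guilty when in fact it is true. Consequence: acquitting a guilty person.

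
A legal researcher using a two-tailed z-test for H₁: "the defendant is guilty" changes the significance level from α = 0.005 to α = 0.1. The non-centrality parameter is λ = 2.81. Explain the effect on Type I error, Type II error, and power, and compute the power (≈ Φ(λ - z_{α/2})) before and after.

Increasing α from 0.005 to 0.1:
• Type I error rate increases (α is the Type I rate by definition).
• Critical value moves from z_{α/2} = 2.807 to 1.645, so power = Φ(λ - z_{α/2}) goes from Φ(2.81 - 2.807) = 0.501 to Φ(2.81 - 1.645) = 0.878.
• Type II error rate β = 1 - power therefore decreases (0.499 → 0.122).
Appropriate when false negatives are costly — here, acquitting a guilty person.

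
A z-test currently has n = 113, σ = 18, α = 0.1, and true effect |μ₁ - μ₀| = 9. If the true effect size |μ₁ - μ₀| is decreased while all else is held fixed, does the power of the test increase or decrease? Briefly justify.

Power decreases: a smaller true effect decreases the non-centrality λ = |μ₁ - μ₀|/(σ/√n).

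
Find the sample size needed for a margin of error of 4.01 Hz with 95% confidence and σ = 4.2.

n = (z*σ/E)² = (1.96×4.2/4.01)² = 4.2 → n = 5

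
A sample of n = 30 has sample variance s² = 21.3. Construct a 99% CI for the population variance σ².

df = 29. χ²_{0.005} = 52.336, χ²_{0.995} = 13.121. CI for σ² = ((n-1)s²/χ²_{α/2}, (n-1)s²/χ²_{1-α/2}) = (29·21.3/52.336, 29·21.3/13.121) = (11.8, 47.08)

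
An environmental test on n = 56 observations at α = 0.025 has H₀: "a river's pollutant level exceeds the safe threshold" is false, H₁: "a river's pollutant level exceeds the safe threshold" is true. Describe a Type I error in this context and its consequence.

Type I error: rejecting H₀ when it is true — concluding that a river's pollutant level exceeds the safe threshold when in fact it is not. Consequence: shutting down a compliant factory unnecessarily.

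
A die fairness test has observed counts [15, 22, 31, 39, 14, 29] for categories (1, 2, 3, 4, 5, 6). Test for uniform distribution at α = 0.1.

Expected = 25 each. χ² = Σ(O-E)²/E = 19.12. df = 5, critical value = 9.236. Reject H₀.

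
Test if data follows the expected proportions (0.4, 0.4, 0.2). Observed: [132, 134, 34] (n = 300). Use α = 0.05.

Expected: [120.0, 120.0, 60.0]. χ² = 14.1. df = 2, critical = 5.991. Reject H₀.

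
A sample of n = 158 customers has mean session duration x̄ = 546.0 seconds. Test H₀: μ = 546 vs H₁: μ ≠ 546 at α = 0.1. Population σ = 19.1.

z = (x̄ - μ₀)/(σ/√n) = (546.0 - 546)/(19.1/√158) = 0.0. Critical value: ±1.645. Since |0.0| ≤ 1.645, Fail to reject H₀.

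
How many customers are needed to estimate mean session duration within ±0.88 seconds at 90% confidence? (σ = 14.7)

n = (z*σ/E)² = (1.645×14.7/0.88)² = 755.1 → n = 756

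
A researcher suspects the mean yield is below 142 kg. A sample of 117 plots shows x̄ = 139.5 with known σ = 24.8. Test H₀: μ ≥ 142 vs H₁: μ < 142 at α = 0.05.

z = -1.09. Critical value: -1.645. Fail to reject H₀.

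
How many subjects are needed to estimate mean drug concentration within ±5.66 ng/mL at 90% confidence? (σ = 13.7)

n = (z*σ/E)² = (1.645×13.7/5.66)² = 15.9 → n = 16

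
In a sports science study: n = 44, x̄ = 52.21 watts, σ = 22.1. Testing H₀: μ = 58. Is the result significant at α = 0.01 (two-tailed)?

z = (52.21 - 58)/(22.1/√44) = -1.738. Since |z| ≤ 2.576, not significant at α = 0.01.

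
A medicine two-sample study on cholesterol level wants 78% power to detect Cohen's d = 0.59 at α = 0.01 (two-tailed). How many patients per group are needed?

z_{α/2} = 2.576, z_β = Φ⁻¹(0.78) = 0.772. For medium effect (d = 0.59): n per group = 2(z_{α/2} + z_β)²/d² = 2(2.576 + 0.772)²/0.59² = 64.4 → 65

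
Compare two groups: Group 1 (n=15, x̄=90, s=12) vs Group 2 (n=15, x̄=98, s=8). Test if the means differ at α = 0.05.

Pooled sp = 10.2. t = -2.148, df = 28. Critical t = ±2.048. Reject H₀.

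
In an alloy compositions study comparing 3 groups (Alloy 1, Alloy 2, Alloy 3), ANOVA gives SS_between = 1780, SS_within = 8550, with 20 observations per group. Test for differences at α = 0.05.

df_between = 2, df_within = 57. F = MS_between/MS_within = 890.0/150.0 = 5.933. F_crit ≈ 3.159. Reject H₀. At least one mean differs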